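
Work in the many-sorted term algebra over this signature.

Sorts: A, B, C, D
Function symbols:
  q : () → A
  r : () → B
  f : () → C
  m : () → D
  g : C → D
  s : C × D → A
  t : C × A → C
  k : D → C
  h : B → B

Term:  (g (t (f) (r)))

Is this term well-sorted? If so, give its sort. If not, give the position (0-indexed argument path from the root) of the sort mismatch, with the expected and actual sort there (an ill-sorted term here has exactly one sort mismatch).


    (f) : C
    (r) : B
  (t (f) (r)) : ✗ arg 1 at [0, 1] has sort B, expected A

ill-sorted at position [0, 1]: expected A, got B


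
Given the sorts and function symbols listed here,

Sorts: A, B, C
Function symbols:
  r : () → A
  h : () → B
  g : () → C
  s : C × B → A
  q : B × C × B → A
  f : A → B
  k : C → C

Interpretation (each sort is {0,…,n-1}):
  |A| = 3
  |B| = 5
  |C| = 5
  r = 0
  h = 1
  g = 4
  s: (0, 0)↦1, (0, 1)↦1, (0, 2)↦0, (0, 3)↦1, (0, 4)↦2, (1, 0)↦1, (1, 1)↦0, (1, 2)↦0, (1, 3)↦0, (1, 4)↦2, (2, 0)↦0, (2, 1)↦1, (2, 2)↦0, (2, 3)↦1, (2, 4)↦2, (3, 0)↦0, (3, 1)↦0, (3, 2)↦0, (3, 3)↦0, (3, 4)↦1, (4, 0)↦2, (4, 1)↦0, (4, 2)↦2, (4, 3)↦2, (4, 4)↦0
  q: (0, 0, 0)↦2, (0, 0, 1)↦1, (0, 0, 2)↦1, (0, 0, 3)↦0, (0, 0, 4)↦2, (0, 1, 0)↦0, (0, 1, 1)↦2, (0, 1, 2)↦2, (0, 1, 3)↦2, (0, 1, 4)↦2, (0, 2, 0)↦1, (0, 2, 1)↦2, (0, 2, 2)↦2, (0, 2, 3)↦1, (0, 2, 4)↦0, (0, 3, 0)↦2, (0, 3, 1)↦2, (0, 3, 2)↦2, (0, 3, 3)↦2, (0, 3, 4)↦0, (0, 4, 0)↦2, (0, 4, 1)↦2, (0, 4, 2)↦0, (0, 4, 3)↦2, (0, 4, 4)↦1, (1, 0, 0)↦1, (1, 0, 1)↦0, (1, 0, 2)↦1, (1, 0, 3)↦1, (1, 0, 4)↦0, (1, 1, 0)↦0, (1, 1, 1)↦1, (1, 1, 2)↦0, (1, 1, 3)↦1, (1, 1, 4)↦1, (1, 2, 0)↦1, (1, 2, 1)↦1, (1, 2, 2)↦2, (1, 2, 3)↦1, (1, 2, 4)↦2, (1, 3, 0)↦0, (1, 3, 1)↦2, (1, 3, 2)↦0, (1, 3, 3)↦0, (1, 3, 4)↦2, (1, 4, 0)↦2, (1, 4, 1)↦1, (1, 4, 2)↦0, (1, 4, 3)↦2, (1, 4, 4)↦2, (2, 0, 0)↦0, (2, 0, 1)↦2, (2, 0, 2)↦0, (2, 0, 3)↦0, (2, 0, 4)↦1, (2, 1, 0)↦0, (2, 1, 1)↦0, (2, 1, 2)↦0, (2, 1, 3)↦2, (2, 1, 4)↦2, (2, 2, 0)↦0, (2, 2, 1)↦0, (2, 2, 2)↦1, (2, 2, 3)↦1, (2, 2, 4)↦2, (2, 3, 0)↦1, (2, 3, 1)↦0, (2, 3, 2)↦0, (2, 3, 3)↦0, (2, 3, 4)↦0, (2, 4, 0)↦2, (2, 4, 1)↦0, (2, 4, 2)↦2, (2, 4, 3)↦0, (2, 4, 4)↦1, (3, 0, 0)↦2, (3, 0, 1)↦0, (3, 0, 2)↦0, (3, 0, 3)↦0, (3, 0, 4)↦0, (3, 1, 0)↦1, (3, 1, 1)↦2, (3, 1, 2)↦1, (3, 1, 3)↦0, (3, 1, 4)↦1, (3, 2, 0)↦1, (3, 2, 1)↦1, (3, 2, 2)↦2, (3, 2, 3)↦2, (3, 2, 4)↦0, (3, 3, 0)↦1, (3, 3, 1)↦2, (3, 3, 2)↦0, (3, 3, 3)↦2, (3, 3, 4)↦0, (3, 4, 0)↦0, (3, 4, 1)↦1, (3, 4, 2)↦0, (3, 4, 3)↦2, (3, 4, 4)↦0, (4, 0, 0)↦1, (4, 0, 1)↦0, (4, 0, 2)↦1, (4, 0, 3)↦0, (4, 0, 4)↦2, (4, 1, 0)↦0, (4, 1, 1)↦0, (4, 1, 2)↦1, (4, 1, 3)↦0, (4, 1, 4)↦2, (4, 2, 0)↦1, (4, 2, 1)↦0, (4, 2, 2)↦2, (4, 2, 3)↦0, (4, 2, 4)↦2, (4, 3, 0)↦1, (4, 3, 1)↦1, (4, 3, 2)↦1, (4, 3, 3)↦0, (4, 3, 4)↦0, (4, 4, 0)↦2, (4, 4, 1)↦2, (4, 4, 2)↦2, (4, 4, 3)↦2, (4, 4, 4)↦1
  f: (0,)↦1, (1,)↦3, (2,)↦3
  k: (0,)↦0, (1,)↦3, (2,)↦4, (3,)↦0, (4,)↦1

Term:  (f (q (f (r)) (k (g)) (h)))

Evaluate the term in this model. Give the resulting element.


value = 3

  r = 0
  (f (r)) = f(0,) = 1
  g = 4
  (k (g)) = k(4,) = 1
  h = 1
  (q (f (r)) (k (g)) (h)) = q(1, 1, 1) = 1
  (f (q (f (r)) (k (g)) (h))) = f(1,) = 3


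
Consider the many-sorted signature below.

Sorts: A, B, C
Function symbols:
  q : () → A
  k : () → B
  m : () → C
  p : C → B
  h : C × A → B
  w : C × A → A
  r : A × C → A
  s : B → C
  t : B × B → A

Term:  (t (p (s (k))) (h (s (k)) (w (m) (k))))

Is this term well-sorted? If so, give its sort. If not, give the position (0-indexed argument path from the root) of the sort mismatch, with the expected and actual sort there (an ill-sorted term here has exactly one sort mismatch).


      (k) : B
    (s (k)) : C
  (p (s (k))) : B
      (k) : B
    (s (k)) : C
      (m) : C
      (k) : B
    (w (m) (k)) : ✗ arg 1 at [1, 1, 1] has sort B, expected A

ill-sorted at position [1, 1, 1]: expected A, got B


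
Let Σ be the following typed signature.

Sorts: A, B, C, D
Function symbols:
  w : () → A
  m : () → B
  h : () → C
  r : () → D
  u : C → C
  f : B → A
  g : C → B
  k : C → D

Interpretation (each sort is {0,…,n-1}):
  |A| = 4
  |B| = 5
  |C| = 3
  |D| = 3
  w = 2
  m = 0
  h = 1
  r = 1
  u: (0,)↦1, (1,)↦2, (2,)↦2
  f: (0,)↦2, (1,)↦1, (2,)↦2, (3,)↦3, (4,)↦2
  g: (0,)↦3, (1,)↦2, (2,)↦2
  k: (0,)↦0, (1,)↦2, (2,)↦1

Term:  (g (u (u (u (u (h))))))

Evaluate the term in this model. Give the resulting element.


value = 2

  h = 1
  (u (h)) = u(1,) = 2
  (u (u (h))) = u(2,) = 2
  (u (u (u (h)))) = u(2,) = 2
  (u (u (u (u (h))))) = u(2,) = 2
  (g (u (u (u (u (h)))))) = g(2,) = 2


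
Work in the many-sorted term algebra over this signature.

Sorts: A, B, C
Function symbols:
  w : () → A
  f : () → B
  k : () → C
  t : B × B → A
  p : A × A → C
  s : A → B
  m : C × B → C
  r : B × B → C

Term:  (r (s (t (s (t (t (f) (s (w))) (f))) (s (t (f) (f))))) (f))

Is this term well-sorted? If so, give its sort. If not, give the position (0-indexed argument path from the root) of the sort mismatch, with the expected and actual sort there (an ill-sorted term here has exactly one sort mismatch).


ill-sorted at position [0, 0, 0, 0, 0]: expected B, got A

            (f) : B
              (w) : A
            (s (w)) : B
          (t (f) (s (w))) : A
          (f) : B
        (t (t (f) (s (w))) (f)) : ✗ arg 0 at [0, 0, 0, 0, 0] has sort A, expected B
          (f) : B
          (f) : B
        (t (f) (f)) : A
      (s (t (f) (f))) : B
  (f) : B


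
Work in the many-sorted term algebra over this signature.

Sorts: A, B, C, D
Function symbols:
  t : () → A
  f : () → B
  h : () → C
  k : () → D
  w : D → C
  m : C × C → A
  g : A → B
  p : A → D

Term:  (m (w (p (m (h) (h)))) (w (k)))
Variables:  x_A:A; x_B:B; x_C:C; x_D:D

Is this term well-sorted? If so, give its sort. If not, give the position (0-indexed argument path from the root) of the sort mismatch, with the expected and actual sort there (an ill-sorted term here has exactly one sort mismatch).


        (h) : C
        (h) : C
      (m (h) (h)) : A
    (p (m (h) (h))) : D
  (w (p (m (h) (h)))) : C
    (k) : D
  (w (k)) : C
(m (w (p (m (h) (h)))) (w (k))) : A

well-sorted; sort = A


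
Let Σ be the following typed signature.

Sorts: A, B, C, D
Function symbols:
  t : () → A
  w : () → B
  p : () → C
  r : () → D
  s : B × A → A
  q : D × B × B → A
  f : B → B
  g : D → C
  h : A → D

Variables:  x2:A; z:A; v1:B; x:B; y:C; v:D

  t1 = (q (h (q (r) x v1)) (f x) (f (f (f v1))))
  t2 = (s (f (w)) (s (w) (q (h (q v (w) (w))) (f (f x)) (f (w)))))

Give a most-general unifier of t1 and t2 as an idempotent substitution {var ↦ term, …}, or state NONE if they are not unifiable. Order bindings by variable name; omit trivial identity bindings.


head clash or occurs-check failure — not unifiable

NONE (not unifiable)


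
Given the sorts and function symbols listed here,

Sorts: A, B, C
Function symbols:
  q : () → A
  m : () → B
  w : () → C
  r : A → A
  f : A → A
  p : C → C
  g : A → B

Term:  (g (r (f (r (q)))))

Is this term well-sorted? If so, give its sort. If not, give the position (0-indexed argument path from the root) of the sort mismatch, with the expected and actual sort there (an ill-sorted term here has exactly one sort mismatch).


well-sorted; sort = B

        (q) : A
      (r (q)) : A
    (f (r (q))) : A
  (r (f (r (q)))) : A
(g (r (f (r (q))))) : B


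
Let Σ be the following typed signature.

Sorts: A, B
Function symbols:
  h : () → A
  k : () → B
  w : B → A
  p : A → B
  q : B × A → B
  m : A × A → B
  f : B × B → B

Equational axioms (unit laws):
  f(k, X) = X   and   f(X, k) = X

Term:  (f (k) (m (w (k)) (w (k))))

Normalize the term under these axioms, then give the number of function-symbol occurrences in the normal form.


1. (f (k) (m (w (k)) (w (k))))  →  (m (w (k)) (w (k)))
normal form: (m (w (k)) (w (k)))

size = 5


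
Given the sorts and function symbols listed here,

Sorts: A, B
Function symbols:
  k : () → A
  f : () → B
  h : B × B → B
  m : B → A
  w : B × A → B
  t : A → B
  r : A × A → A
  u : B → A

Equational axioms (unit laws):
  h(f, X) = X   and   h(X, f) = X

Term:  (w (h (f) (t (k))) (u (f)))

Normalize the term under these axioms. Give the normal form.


normal form = (w (t (k)) (u (f)))

1. (w (h (f) (t (k))) (u (f)))  →  (w (t (k)) (u (f)))


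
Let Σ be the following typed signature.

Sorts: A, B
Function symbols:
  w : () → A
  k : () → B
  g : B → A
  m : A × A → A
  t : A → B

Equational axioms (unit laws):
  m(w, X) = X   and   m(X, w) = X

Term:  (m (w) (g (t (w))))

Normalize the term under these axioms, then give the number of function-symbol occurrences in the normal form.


1. (m (w) (g (t (w))))  →  (g (t (w)))
normal form: (g (t (w)))

size = 3


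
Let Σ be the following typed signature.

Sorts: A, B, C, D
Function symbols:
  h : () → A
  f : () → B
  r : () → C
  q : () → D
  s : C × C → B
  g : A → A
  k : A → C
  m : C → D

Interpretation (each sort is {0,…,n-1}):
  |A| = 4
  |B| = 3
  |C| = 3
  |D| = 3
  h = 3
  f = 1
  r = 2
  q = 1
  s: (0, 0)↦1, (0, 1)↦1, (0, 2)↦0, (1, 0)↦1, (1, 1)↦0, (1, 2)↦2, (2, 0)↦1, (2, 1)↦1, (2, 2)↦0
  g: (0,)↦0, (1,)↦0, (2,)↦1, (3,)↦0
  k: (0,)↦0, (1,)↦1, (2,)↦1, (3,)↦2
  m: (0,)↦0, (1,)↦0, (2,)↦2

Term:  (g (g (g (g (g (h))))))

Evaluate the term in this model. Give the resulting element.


value = 0

  h = 3
  (g (h)) = g(3,) = 0
  (g (g (h))) = g(0,) = 0
  (g (g (g (h)))) = g(0,) = 0
  (g (g (g (g (h))))) = g(0,) = 0
  (g (g (g (g (g (h)))))) = g(0,) = 0


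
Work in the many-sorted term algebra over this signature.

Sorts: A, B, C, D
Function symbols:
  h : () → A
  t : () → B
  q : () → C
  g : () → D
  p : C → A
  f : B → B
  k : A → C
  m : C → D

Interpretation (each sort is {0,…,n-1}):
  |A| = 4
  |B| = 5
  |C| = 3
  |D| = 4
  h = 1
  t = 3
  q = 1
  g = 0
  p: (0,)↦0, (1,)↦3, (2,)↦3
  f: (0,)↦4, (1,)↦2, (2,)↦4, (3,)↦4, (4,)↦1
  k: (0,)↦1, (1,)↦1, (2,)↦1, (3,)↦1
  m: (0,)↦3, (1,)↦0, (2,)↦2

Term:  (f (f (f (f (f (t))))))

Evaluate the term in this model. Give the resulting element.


value = 1

  t = 3
  (f (t)) = f(3,) = 4
  (f (f (t))) = f(4,) = 1
  (f (f (f (t)))) = f(1,) = 2
  (f (f (f (f (t))))) = f(2,) = 4
  (f (f (f (f (f (t)))))) = f(4,) = 1


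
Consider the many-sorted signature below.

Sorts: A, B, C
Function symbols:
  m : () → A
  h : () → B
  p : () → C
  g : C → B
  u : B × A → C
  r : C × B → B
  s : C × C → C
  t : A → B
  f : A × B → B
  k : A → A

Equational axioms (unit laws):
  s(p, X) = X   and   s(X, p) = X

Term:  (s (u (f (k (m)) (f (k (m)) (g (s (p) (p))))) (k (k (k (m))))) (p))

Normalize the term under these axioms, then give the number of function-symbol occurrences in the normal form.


1. (s (u (f (k (m)) (f (k (m)) (g (s (p) (p))))) (k (k (k (m))))) (p))  →  (u (f (k (m)) (f (k (m)) (g (s (p) (p))))) (k (k (k (m)))))
2. (u (f (k (m)) (f (k (m)) (g (s (p) (p))))) (k (k (k (m)))))  →  (u (f (k (m)) (f (k (m)) (g (p)))) (k (k (k (m)))))
normal form: (u (f (k (m)) (f (k (m)) (g (p)))) (k (k (k (m)))))

size = 13


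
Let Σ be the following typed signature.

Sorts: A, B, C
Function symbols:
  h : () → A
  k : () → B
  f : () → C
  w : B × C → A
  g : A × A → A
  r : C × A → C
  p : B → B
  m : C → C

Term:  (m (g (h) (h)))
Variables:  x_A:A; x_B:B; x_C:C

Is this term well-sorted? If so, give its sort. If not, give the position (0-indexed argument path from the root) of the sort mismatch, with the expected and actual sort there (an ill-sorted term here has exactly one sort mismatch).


ill-sorted at position [0]: expected C, got A

    (h) : A
    (h) : A
  (g (h) (h)) : A
(m (g (h) (h))) : ✗ arg 0 at [0] has sort A, expected C


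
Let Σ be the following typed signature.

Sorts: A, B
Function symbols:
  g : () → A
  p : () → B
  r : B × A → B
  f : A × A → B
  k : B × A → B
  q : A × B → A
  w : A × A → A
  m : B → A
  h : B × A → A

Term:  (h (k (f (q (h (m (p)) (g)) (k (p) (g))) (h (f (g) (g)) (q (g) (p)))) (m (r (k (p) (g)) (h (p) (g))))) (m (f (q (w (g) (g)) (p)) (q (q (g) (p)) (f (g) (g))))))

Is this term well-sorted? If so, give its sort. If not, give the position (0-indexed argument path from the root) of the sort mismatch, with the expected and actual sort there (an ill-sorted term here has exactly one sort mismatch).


            (p) : B
          (m (p)) : A
          (g) : A
        (h (m (p)) (g)) : ✗ arg 0 at [0, 0, 0, 0, 0] has sort A, expected B
          (p) : B
          (g) : A
        (k (p) (g)) : B
          (g) : A
          (g) : A
        (f (g) (g)) : B
          (g) : A
          (p) : B
        (q (g) (p)) : A
      (h (f (g) (g)) (q (g) (p))) : A
          (p) : B
          (g) : A
        (k (p) (g)) : B
          (p) : B
          (g) : A
        (h (p) (g)) : A
      (r (k (p) (g)) (h (p) (g))) : B
    (m (r (k (p) (g)) (h (p) (g)))) : A
          (g) : A
          (g) : A
        (w (g) (g)) : A
        (p) : B
      (q (w (g) (g)) (p)) : A
          (g) : A
          (p) : B
        (q (g) (p)) : A
          (g) : A
          (g) : A
        (f (g) (g)) : B
      (q (q (g) (p)) (f (g) (g))) : A
    (f (q (w (g) (g)) (p)) (q (q (g) (p)) (f (g) (g)))) : B
  (m (f (q (w (g) (g)) (p)) (q (q (g) (p)) (f (g) (g))))) : A

ill-sorted at position [0, 0, 0, 0, 0]: expected B, got A


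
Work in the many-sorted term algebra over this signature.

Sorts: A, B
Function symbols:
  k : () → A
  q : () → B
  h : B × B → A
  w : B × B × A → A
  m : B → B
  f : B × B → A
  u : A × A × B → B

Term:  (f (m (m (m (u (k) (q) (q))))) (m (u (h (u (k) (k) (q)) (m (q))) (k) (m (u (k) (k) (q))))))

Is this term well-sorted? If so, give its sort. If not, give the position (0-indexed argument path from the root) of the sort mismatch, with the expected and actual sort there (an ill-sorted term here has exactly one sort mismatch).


ill-sorted at position [0, 0, 0, 0, 1]: expected A, got B

          (k) : A
          (q) : B
          (q) : B
        (u (k) (q) (q)) : ✗ arg 1 at [0, 0, 0, 0, 1] has sort B, expected A
          (k) : A
          (k) : A
          (q) : B
        (u (k) (k) (q)) : B
          (q) : B
        (m (q)) : B
      (h (u (k) (k) (q)) (m (q))) : A
      (k) : A
          (k) : A
          (k) : A
          (q) : B
        (u (k) (k) (q)) : B
      (m (u (k) (k) (q))) : B
    (u (h (u (k) (k) (q)) (m (q))) (k) (m (u (k) (k) (q)))) : B
  (m (u (h (u (k) (k) (q)) (m (q))) (k) (m (u (k) (k) (q))))) : B


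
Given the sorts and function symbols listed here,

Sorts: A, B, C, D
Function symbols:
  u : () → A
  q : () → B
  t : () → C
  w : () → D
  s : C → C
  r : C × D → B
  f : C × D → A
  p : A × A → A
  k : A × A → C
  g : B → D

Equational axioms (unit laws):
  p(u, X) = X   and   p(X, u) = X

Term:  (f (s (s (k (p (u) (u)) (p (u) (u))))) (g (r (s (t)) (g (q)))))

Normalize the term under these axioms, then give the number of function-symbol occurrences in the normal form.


1. (f (s (s (k (p (u) (u)) (p (u) (u))))) (g (r (s (t)) (g (q)))))  →  (f (s (s (k (u) (p (u) (u))))) (g (r (s (t)) (g (q)))))
2. (f (s (s (k (u) (p (u) (u))))) (g (r (s (t)) (g (q)))))  →  (f (s (s (k (u) (u)))) (g (r (s (t)) (g (q)))))
normal form: (f (s (s (k (u) (u)))) (g (r (s (t)) (g (q)))))

size = 12


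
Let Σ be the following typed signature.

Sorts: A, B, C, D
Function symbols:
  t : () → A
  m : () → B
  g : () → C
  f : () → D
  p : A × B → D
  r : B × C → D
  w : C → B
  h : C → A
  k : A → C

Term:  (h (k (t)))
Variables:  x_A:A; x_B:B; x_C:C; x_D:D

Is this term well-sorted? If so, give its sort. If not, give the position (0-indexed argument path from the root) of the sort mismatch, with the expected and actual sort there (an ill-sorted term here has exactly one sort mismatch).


    (t) : A
  (k (t)) : C
(h (k (t))) : A

well-sorted; sort = A


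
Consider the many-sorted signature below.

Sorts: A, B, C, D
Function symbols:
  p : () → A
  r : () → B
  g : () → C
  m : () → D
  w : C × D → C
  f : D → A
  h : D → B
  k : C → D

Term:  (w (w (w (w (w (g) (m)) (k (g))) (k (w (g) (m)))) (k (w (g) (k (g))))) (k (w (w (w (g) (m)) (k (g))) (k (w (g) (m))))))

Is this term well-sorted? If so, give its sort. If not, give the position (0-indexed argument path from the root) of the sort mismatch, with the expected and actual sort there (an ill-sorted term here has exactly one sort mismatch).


well-sorted; sort = C

          (g) : C
          (m) : D
        (w (g) (m)) : C
          (g) : C
        (k (g)) : D
      (w (w (g) (m)) (k (g))) : C
          (g) : C
          (m) : D
        (w (g) (m)) : C
      (k (w (g) (m))) : D
    (w (w (w (g) (m)) (k (g))) (k (w (g) (m)))) : C
        (g) : C
          (g) : C
        (k (g)) : D
      (w (g) (k (g))) : C
    (k (w (g) (k (g)))) : D
  (w (w (w (w (g) (m)) (k (g))) (k (w (g) (m)))) (k (w (g) (k (g))))) : C
          (g) : C
          (m) : D
        (w (g) (m)) : C
          (g) : C
        (k (g)) : D
      (w (w (g) (m)) (k (g))) : C
          (g) : C
          (m) : D
        (w (g) (m)) : C
      (k (w (g) (m))) : D
    (w (w (w (g) (m)) (k (g))) (k (w (g) (m)))) : C
  (k (w (w (w (g) (m)) (k (g))) (k (w (g) (m))))) : D
(w (w (w (w (w (g) (m)) (k (g))) (k (w (g) (m)))) (k (w (g) (k (g))))) (k (w (w (w (g) (m)) (k (g))) (k (w (g) (m)))))) : C


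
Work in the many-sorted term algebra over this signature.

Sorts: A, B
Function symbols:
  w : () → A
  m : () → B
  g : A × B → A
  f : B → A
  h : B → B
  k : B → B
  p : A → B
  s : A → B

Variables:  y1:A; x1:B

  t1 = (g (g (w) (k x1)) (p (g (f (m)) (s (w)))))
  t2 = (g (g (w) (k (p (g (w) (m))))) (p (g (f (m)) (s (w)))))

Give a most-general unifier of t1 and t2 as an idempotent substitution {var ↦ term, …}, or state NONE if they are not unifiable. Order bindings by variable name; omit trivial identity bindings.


{x1 ↦ (p (g (w) (m)))}


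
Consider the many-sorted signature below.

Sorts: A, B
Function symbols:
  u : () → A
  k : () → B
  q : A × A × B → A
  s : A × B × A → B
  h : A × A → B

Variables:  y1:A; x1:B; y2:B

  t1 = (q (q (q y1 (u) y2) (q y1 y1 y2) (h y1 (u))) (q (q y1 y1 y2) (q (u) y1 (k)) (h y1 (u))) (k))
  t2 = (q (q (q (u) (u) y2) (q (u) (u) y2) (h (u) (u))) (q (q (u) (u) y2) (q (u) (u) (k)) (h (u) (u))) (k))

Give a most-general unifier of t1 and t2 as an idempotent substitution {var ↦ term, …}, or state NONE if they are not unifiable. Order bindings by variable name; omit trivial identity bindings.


{y1 ↦ (u)}


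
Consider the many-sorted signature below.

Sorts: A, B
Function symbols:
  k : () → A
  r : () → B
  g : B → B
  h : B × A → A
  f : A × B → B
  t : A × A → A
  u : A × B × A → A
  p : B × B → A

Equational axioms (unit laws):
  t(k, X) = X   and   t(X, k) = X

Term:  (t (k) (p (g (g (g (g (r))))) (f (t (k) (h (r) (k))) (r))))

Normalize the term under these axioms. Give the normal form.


1. (t (k) (p (g (g (g (g (r))))) (f (t (k) (h (r) (k))) (r))))  →  (p (g (g (g (g (r))))) (f (t (k) (h (r) (k))) (r)))
2. (p (g (g (g (g (r))))) (f (t (k) (h (r) (k))) (r)))  →  (p (g (g (g (g (r))))) (f (h (r) (k)) (r)))

normal form = (p (g (g (g (g (r))))) (f (h (r) (k)) (r)))


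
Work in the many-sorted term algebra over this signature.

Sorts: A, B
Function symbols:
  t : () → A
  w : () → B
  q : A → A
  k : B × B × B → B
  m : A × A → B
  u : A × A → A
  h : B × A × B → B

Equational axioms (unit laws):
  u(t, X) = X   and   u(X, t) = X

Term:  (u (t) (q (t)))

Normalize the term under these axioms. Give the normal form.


normal form = (q (t))

1. (u (t) (q (t)))  →  (q (t))


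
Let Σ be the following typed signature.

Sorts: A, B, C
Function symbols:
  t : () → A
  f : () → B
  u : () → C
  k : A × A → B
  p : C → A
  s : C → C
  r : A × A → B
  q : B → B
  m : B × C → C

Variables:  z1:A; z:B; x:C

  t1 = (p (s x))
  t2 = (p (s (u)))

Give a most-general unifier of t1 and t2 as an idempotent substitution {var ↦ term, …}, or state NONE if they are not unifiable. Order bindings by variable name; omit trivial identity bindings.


{x ↦ (u)}


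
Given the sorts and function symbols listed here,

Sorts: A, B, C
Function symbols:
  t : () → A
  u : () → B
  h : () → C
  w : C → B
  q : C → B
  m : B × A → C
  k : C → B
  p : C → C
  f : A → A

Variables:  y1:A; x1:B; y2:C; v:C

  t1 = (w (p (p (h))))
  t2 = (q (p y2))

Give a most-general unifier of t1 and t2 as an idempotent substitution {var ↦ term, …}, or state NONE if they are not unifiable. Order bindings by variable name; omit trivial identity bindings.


head clash or occurs-check failure — not unifiable

NONE (not unifiable)


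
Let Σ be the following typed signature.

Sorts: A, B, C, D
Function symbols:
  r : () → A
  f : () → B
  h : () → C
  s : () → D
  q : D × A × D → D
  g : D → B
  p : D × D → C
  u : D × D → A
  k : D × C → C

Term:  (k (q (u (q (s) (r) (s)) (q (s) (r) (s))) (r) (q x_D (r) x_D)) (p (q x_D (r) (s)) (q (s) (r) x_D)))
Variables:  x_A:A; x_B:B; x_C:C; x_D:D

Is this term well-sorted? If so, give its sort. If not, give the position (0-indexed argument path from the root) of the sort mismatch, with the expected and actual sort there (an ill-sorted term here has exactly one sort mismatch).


        (s) : D
        (r) : A
        (s) : D
      (q (s) (r) (s)) : D
        (s) : D
        (r) : A
        (s) : D
      (q (s) (r) (s)) : D
    (u (q (s) (r) (s)) (q (s) (r) (s))) : A
    (r) : A
      x_D : D
      (r) : A
      x_D : D
    (q x_D (r) x_D) : D
  (q (u (q (s) (r) (s)) (q (s) (r) (s))) (r) (q x_D (r) x_D)) : ✗ arg 0 at [0, 0] has sort A, expected D
      x_D : D
      (r) : A
      (s) : D
    (q x_D (r) (s)) : D
      (s) : D
      (r) : A
      x_D : D
    (q (s) (r) x_D) : D
  (p (q x_D (r) (s)) (q (s) (r) x_D)) : C

ill-sorted at position [0, 0]: expected D, got A


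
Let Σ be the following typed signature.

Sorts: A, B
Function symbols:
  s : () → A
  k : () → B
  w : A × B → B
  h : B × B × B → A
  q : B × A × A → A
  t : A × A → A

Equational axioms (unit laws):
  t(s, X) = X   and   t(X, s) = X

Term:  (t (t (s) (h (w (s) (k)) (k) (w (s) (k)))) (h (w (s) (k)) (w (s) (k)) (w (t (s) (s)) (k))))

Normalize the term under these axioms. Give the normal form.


normal form = (t (h (w (s) (k)) (k) (w (s) (k))) (h (w (s) (k)) (w (s) (k)) (w (s) (k))))

1. (t (t (s) (h (w (s) (k)) (k) (w (s) (k)))) (h (w (s) (k)) (w (s) (k)) (w (t (s) (s)) (k))))  →  (t (h (w (s) (k)) (k) (w (s) (k))) (h (w (s) (k)) (w (s) (k)) (w (t (s) (s)) (k))))
2. (t (h (w (s) (k)) (k) (w (s) (k))) (h (w (s) (k)) (w (s) (k)) (w (t (s) (s)) (k))))  →  (t (h (w (s) (k)) (k) (w (s) (k))) (h (w (s) (k)) (w (s) (k)) (w (s) (k))))


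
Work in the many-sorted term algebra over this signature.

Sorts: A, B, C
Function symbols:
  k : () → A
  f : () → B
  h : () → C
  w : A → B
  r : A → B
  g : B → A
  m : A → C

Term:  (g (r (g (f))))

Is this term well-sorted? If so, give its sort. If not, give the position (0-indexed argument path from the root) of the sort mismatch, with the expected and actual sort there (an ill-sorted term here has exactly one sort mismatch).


      (f) : B
    (g (f)) : A
  (r (g (f))) : B
(g (r (g (f)))) : A

well-sorted; sort = A


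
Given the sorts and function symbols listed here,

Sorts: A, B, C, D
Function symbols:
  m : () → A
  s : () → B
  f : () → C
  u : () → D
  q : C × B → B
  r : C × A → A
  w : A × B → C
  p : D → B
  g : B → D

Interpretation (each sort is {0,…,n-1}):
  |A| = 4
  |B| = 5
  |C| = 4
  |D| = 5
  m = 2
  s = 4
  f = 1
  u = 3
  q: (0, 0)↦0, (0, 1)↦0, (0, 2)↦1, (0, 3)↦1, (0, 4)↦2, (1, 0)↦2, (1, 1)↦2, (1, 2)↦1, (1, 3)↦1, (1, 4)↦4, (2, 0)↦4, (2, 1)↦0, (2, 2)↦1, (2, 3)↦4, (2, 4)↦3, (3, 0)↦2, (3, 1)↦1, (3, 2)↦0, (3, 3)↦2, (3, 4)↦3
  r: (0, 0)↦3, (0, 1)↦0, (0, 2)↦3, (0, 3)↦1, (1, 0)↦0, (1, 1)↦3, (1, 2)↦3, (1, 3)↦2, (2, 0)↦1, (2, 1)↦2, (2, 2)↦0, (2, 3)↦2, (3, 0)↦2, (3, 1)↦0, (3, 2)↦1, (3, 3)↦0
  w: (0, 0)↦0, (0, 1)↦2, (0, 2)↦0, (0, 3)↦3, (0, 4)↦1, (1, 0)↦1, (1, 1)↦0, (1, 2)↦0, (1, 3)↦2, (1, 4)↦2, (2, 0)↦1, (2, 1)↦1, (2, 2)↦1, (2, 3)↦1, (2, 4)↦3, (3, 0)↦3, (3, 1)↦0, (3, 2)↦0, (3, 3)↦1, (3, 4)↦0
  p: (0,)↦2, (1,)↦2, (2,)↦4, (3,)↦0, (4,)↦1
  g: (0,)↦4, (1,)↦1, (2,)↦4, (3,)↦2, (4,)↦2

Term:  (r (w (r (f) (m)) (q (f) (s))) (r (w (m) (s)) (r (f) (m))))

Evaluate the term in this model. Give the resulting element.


value = 3

  f = 1
  m = 2
  (r (f) (m)) = r(1, 2) = 3
  f = 1
  s = 4
  (q (f) (s)) = q(1, 4) = 4
  (w (r (f) (m)) (q (f) (s))) = w(3, 4) = 0
  m = 2
  s = 4
  (w (m) (s)) = w(2, 4) = 3
  f = 1
  m = 2
  (r (f) (m)) = r(1, 2) = 3
  (r (w (m) (s)) (r (f) (m))) = r(3, 3) = 0
  (r (w (r (f) (m)) (q (f) (s))) (r (w (m) (s)) (r (f) (m)))) = r(0, 0) = 3


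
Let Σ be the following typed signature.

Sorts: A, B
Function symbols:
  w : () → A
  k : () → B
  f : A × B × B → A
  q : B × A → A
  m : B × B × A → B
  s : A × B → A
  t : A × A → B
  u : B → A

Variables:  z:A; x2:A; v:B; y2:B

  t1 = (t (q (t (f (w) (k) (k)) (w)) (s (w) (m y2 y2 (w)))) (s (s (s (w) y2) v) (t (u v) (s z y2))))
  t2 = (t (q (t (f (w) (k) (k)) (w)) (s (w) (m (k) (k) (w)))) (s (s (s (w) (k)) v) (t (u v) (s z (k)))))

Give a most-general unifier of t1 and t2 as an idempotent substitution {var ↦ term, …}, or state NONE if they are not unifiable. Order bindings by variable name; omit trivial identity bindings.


{y2 ↦ (k)}


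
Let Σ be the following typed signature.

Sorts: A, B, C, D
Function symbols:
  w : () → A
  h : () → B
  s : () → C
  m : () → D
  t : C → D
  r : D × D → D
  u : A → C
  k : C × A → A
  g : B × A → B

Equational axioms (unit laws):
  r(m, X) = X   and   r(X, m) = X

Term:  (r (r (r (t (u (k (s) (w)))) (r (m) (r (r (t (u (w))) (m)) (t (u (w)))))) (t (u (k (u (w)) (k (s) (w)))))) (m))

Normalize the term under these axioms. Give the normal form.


1. (r (r (r (t (u (k (s) (w)))) (r (m) (r (r (t (u (w))) (m)) (t (u (w)))))) (t (u (k (u (w)) (k (s) (w)))))) (m))  →  (r (r (t (u (k (s) (w)))) (r (m) (r (r (t (u (w))) (m)) (t (u (w)))))) (t (u (k (u (w)) (k (s) (w))))))
2. (r (r (t (u (k (s) (w)))) (r (m) (r (r (t (u (w))) (m)) (t (u (w)))))) (t (u (k (u (w)) (k (s) (w))))))  →  (r (r (t (u (k (s) (w)))) (r (r (t (u (w))) (m)) (t (u (w))))) (t (u (k (u (w)) (k (s) (w))))))
3. (r (r (t (u (k (s) (w)))) (r (r (t (u (w))) (m)) (t (u (w))))) (t (u (k (u (w)) (k (s) (w))))))  →  (r (r (t (u (k (s) (w)))) (r (t (u (w))) (t (u (w))))) (t (u (k (u (w)) (k (s) (w))))))

normal form = (r (r (t (u (k (s) (w)))) (r (t (u (w))) (t (u (w))))) (t (u (k (u (w)) (k (s) (w))))))


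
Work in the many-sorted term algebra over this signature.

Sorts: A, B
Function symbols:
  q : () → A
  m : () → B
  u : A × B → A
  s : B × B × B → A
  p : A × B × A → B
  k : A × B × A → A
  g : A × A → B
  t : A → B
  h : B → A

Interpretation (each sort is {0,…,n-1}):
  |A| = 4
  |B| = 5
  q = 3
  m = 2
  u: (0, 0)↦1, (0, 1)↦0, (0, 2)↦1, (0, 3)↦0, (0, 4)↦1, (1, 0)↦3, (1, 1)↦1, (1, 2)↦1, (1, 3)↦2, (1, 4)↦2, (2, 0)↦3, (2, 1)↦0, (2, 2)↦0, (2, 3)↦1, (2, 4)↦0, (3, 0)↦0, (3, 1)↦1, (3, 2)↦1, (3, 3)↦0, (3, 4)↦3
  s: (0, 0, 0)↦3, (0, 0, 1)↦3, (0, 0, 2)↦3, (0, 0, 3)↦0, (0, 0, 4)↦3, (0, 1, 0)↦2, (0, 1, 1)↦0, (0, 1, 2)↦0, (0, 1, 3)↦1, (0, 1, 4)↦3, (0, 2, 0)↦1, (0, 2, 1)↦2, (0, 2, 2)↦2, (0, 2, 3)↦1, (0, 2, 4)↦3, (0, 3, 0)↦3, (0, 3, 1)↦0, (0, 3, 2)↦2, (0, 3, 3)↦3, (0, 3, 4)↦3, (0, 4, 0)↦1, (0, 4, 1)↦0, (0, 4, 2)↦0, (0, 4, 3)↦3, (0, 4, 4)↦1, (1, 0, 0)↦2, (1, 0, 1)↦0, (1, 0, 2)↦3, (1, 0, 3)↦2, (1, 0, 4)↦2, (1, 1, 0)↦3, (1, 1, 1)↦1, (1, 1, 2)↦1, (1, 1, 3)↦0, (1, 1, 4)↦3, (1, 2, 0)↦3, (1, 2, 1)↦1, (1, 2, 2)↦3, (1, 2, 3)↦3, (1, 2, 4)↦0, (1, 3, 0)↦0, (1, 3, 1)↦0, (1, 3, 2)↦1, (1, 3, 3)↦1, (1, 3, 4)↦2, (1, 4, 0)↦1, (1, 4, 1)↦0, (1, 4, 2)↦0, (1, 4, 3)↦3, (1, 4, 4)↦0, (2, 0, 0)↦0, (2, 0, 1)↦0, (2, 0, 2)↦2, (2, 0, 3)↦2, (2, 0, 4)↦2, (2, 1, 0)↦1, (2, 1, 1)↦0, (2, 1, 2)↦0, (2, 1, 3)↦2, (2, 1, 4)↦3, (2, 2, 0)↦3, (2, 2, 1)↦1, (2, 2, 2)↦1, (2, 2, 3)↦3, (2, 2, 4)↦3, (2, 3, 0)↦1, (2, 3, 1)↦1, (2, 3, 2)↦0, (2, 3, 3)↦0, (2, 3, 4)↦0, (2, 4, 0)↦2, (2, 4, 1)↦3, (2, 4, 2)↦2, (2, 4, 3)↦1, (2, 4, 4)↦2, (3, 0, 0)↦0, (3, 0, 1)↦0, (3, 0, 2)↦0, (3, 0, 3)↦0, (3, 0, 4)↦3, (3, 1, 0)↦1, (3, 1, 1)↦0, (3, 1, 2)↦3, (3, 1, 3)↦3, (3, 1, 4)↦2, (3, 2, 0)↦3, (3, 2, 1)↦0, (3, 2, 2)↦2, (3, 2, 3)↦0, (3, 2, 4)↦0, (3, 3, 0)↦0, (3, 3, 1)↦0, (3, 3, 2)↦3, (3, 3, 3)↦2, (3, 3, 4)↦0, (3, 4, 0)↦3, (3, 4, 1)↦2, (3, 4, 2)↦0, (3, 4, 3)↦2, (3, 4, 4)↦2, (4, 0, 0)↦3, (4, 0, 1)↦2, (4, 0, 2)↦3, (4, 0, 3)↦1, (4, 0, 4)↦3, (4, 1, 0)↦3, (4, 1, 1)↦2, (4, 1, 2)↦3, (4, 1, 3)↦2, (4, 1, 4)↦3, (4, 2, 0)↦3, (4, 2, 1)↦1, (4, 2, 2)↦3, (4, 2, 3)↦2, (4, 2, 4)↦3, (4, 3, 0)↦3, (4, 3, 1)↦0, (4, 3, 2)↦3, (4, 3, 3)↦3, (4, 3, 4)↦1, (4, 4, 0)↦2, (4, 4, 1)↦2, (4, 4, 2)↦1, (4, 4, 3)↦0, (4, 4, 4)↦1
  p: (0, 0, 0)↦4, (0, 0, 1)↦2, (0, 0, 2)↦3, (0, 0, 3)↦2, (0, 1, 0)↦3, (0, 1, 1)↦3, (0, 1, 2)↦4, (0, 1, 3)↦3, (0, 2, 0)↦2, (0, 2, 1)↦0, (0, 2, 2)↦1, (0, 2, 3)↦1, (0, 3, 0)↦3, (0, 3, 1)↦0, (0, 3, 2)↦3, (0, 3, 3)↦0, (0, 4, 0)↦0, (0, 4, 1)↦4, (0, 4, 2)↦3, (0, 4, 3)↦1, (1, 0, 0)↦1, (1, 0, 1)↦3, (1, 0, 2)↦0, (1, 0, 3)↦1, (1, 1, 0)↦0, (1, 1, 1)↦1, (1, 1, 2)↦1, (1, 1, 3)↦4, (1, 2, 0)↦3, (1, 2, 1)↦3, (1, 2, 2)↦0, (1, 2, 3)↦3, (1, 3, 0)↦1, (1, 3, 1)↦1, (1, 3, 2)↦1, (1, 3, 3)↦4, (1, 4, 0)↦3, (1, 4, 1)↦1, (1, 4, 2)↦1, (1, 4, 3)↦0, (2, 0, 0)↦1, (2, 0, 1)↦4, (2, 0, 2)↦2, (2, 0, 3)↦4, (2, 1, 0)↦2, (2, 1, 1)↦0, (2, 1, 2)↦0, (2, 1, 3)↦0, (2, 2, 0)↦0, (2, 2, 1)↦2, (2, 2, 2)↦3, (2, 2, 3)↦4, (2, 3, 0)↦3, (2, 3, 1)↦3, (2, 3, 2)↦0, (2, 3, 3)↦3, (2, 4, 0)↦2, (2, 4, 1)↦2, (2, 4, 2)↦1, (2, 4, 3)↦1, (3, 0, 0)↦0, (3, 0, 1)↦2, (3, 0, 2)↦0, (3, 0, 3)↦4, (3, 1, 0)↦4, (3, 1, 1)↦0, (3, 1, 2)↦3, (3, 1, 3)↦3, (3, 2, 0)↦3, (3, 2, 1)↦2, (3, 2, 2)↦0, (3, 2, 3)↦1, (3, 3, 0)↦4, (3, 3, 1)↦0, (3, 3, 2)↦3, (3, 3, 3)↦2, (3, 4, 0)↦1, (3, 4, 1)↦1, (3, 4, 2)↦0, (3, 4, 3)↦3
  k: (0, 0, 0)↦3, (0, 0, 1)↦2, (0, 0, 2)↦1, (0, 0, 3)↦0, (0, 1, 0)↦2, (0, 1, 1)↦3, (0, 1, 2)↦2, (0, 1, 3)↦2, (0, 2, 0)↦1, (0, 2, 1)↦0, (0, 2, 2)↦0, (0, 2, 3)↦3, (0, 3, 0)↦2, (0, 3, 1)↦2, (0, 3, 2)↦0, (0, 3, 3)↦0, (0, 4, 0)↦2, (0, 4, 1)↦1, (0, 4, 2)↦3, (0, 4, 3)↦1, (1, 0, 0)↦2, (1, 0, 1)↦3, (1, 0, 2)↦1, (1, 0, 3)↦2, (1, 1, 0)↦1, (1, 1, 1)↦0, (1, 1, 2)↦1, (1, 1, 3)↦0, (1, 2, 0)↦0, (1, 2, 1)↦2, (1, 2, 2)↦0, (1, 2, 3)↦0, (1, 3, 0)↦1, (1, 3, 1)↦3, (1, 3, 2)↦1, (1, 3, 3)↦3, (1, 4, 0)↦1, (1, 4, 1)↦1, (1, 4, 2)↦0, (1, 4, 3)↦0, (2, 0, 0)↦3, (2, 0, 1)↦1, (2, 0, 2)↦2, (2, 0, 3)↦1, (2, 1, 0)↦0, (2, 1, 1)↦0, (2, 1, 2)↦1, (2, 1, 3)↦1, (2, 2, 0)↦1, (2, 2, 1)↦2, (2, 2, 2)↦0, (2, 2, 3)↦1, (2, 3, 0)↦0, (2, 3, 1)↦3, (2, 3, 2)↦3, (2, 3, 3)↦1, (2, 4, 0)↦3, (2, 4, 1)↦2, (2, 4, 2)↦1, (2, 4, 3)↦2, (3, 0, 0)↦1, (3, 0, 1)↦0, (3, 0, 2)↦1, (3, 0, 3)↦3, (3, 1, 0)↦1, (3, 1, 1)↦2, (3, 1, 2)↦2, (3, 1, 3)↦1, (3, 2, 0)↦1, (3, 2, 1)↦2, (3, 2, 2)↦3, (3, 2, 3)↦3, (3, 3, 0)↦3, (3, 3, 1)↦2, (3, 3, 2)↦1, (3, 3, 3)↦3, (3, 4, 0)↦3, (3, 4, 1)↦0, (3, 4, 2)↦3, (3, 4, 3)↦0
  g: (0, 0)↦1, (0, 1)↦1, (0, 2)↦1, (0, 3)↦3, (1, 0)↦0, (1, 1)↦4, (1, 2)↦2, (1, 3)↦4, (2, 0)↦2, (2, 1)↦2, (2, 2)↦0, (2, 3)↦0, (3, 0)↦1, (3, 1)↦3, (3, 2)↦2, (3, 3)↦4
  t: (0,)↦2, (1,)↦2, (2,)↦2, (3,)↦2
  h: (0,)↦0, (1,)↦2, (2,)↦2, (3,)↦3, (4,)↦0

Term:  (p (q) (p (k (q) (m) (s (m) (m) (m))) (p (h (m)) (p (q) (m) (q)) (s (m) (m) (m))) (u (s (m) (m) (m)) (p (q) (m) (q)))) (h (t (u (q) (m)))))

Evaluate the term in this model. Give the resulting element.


value = 0

  q = 3
  q = 3
  m = 2
  m = 2
  m = 2
  m = 2
  (s (m) (m) (m)) = s(2, 2, 2) = 1
  (k (q) (m) (s (m) (m) (m))) = k(3, 2, 1) = 2
  m = 2
  (h (m)) = h(2,) = 2
  q = 3
  m = 2
  q = 3
  (p (q) (m) (q)) = p(3, 2, 3) = 1
  m = 2
  m = 2
  m = 2
  (s (m) (m) (m)) = s(2, 2, 2) = 1
  (p (h (m)) (p (q) (m) (q)) (s (m) (m) (m))) = p(2, 1, 1) = 0
  m = 2
  m = 2
  m = 2
  (s (m) (m) (m)) = s(2, 2, 2) = 1
  q = 3
  m = 2
  q = 3
  (p (q) (m) (q)) = p(3, 2, 3) = 1
  (u (s (m) (m) (m)) (p (q) (m) (q))) = u(1, 1) = 1
  (p (k (q) (m) (s (m) (m) (m))) (p (h (m)) (p (q) (m) (q)) (s (m) (m) (m))) (u (s (m) (m) (m)) (p (q) (m) (q)))) = p(2, 0, 1) = 4
  q = 3
  m = 2
  (u (q) (m)) = u(3, 2) = 1
  (t (u (q) (m))) = t(1,) = 2
  (h (t (u (q) (m)))) = h(2,) = 2
  (p (q) (p (k (q) (m) (s (m) (m) (m))) (p (h (m)) (p (q) (m) (q)) (s (m) (m) (m))) (u (s (m) (m) (m)) (p (q) (m) (q)))) (h (t (u (q) (m))))) = p(3, 4, 2) = 0


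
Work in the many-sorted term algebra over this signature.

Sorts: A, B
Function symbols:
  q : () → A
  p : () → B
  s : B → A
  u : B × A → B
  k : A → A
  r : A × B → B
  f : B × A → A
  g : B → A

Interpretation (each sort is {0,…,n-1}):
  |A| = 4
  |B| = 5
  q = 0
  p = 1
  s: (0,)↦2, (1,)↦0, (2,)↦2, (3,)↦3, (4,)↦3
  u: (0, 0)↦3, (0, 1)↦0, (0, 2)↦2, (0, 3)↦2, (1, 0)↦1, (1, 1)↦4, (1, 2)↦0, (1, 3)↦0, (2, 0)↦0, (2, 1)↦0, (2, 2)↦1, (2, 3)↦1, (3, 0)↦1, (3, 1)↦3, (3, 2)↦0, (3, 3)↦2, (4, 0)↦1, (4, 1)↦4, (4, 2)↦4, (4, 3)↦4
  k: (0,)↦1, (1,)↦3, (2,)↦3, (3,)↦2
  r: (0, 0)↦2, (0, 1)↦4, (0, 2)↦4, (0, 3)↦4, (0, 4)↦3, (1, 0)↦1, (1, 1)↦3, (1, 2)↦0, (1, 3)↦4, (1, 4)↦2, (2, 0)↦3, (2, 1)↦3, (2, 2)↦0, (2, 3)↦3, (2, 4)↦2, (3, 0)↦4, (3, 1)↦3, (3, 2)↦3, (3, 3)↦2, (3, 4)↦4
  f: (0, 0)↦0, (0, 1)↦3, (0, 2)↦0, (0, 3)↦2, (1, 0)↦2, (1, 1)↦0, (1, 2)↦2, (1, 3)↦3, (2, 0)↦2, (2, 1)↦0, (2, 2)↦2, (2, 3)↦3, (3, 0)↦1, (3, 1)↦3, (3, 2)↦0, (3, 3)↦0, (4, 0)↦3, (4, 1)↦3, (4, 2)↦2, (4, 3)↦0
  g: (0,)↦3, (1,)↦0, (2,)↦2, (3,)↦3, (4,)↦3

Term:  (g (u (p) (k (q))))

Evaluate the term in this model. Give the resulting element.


  p = 1
  q = 0
  (k (q)) = k(0,) = 1
  (u (p) (k (q))) = u(1, 1) = 4
  (g (u (p) (k (q)))) = g(4,) = 3

value = 3


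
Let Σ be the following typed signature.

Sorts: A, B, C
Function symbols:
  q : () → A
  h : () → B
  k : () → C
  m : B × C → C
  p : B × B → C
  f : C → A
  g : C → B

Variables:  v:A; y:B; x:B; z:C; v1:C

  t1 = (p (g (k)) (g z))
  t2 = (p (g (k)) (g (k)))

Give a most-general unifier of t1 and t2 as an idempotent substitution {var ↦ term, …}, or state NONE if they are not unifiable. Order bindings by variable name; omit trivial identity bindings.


{z ↦ (k)}


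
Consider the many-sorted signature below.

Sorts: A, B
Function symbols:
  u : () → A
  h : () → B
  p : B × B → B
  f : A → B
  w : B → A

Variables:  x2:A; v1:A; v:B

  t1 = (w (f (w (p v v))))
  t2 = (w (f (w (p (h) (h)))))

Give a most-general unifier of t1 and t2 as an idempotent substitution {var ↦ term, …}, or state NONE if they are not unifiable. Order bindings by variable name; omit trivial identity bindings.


{v ↦ (h)}


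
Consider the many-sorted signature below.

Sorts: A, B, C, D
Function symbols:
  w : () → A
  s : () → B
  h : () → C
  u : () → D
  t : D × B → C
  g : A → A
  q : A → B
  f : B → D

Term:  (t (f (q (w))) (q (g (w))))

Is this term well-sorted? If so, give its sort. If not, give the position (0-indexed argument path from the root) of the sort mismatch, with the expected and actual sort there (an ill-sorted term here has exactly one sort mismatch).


      (w) : A
    (q (w)) : B
  (f (q (w))) : D
      (w) : A
    (g (w)) : A
  (q (g (w))) : B
(t (f (q (w))) (q (g (w)))) : C

well-sorted; sort = C


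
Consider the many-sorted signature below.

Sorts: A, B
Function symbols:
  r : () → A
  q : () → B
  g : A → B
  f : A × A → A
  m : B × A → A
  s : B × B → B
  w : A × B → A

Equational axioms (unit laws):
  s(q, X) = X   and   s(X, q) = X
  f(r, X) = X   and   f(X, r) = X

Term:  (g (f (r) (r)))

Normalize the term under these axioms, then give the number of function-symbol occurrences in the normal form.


size = 2

1. (g (f (r) (r)))  →  (g (r))
normal form: (g (r))


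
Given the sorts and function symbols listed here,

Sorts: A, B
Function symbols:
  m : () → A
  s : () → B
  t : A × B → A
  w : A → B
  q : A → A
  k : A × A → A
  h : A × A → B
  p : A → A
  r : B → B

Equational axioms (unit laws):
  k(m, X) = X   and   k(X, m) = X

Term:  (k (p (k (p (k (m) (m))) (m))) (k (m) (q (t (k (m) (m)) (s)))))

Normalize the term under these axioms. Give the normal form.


1. (k (p (k (p (k (m) (m))) (m))) (k (m) (q (t (k (m) (m)) (s)))))  →  (k (p (p (k (m) (m)))) (k (m) (q (t (k (m) (m)) (s)))))
2. (k (p (p (k (m) (m)))) (k (m) (q (t (k (m) (m)) (s)))))  →  (k (p (p (m))) (k (m) (q (t (k (m) (m)) (s)))))
3. (k (p (p (m))) (k (m) (q (t (k (m) (m)) (s)))))  →  (k (p (p (m))) (q (t (k (m) (m)) (s))))
4. (k (p (p (m))) (q (t (k (m) (m)) (s))))  →  (k (p (p (m))) (q (t (m) (s))))

normal form = (k (p (p (m))) (q (t (m) (s))))


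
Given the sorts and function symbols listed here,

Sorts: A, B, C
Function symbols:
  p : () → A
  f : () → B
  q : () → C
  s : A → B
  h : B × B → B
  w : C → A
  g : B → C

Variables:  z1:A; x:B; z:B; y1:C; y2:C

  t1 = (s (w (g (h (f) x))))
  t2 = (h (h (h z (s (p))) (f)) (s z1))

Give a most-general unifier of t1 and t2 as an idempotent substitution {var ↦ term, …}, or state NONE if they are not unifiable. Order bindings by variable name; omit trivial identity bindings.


head clash or occurs-check failure — not unifiable

NONE (not unifiable)


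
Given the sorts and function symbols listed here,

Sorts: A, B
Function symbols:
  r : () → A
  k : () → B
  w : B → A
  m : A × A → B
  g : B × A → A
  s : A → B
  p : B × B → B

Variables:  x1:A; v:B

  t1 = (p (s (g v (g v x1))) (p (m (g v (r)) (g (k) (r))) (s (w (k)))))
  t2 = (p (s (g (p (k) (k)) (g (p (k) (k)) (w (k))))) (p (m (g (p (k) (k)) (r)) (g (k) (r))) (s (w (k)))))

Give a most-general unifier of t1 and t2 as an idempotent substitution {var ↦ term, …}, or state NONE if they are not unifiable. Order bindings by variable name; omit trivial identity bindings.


{v ↦ (p (k) (k)), x1 ↦ (w (k))}


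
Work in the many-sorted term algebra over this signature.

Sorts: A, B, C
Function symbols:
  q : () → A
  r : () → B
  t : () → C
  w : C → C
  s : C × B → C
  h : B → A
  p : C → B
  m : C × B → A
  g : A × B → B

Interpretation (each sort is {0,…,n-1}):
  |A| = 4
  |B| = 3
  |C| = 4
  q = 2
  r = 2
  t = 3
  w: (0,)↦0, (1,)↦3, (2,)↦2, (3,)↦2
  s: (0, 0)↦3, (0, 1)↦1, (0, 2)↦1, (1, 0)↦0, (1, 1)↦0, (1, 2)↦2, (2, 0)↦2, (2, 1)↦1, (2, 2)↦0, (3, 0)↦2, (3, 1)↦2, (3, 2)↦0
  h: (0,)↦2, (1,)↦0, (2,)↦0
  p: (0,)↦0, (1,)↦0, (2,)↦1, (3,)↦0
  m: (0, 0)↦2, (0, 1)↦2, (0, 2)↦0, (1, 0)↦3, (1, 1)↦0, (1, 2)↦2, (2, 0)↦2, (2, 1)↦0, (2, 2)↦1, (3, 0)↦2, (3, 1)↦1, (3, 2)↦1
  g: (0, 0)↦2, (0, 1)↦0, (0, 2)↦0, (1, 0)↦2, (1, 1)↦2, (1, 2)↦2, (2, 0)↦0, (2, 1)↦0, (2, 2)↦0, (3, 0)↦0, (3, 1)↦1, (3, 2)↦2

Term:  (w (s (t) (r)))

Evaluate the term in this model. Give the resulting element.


  t = 3
  r = 2
  (s (t) (r)) = s(3, 2) = 0
  (w (s (t) (r))) = w(0,) = 0

value = 0
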